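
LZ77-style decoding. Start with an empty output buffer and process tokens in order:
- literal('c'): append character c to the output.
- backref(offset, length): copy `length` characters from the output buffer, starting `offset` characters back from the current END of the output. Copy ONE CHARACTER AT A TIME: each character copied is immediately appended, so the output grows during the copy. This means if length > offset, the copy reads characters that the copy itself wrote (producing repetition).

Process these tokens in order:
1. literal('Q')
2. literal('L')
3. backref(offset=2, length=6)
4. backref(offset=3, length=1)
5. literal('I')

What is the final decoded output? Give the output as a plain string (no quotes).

Answer: QLQLQLQLLI

Derivation:
Token 1: literal('Q'). Output: "Q"
Token 2: literal('L'). Output: "QL"
Token 3: backref(off=2, len=6) (overlapping!). Copied 'QLQLQL' from pos 0. Output: "QLQLQLQL"
Token 4: backref(off=3, len=1). Copied 'L' from pos 5. Output: "QLQLQLQLL"
Token 5: literal('I'). Output: "QLQLQLQLLI"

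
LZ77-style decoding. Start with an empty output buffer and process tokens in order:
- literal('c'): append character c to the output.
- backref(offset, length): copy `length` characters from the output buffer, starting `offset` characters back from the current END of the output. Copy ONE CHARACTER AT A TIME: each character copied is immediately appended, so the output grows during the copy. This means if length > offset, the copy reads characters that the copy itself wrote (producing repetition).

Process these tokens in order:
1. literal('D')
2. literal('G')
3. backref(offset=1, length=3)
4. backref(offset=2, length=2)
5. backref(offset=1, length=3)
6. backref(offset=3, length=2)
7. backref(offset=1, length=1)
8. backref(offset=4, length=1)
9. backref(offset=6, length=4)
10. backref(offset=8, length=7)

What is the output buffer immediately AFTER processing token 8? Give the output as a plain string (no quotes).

Token 1: literal('D'). Output: "D"
Token 2: literal('G'). Output: "DG"
Token 3: backref(off=1, len=3) (overlapping!). Copied 'GGG' from pos 1. Output: "DGGGG"
Token 4: backref(off=2, len=2). Copied 'GG' from pos 3. Output: "DGGGGGG"
Token 5: backref(off=1, len=3) (overlapping!). Copied 'GGG' from pos 6. Output: "DGGGGGGGGG"
Token 6: backref(off=3, len=2). Copied 'GG' from pos 7. Output: "DGGGGGGGGGGG"
Token 7: backref(off=1, len=1). Copied 'G' from pos 11. Output: "DGGGGGGGGGGGG"
Token 8: backref(off=4, len=1). Copied 'G' from pos 9. Output: "DGGGGGGGGGGGGG"

Answer: DGGGGGGGGGGGGG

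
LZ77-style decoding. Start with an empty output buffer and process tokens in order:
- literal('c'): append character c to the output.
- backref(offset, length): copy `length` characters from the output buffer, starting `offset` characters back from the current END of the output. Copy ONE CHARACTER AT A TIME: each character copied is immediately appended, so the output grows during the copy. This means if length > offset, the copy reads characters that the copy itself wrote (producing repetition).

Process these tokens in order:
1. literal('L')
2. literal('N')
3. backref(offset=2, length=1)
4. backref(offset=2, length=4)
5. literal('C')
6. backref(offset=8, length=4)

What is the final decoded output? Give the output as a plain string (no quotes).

Answer: LNLNLNLCLNLN

Derivation:
Token 1: literal('L'). Output: "L"
Token 2: literal('N'). Output: "LN"
Token 3: backref(off=2, len=1). Copied 'L' from pos 0. Output: "LNL"
Token 4: backref(off=2, len=4) (overlapping!). Copied 'NLNL' from pos 1. Output: "LNLNLNL"
Token 5: literal('C'). Output: "LNLNLNLC"
Token 6: backref(off=8, len=4). Copied 'LNLN' from pos 0. Output: "LNLNLNLCLNLN"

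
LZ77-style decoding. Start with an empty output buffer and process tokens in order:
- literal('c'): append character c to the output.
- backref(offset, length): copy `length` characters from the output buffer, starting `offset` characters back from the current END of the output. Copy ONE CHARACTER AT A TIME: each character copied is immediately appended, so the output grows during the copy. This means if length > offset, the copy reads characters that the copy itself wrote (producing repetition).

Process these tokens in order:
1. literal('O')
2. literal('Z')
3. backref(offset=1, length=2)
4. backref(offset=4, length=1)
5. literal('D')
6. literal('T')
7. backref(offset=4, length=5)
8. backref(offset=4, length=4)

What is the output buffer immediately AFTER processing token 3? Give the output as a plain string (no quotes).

Token 1: literal('O'). Output: "O"
Token 2: literal('Z'). Output: "OZ"
Token 3: backref(off=1, len=2) (overlapping!). Copied 'ZZ' from pos 1. Output: "OZZZ"

Answer: OZZZ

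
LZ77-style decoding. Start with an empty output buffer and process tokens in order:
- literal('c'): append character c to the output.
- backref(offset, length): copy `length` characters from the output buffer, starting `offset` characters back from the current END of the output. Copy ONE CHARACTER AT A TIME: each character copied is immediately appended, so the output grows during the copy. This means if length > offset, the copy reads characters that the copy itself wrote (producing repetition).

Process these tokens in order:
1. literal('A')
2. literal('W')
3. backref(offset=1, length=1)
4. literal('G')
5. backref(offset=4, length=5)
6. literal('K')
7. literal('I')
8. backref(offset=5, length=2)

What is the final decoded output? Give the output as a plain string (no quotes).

Token 1: literal('A'). Output: "A"
Token 2: literal('W'). Output: "AW"
Token 3: backref(off=1, len=1). Copied 'W' from pos 1. Output: "AWW"
Token 4: literal('G'). Output: "AWWG"
Token 5: backref(off=4, len=5) (overlapping!). Copied 'AWWGA' from pos 0. Output: "AWWGAWWGA"
Token 6: literal('K'). Output: "AWWGAWWGAK"
Token 7: literal('I'). Output: "AWWGAWWGAKI"
Token 8: backref(off=5, len=2). Copied 'WG' from pos 6. Output: "AWWGAWWGAKIWG"

Answer: AWWGAWWGAKIWG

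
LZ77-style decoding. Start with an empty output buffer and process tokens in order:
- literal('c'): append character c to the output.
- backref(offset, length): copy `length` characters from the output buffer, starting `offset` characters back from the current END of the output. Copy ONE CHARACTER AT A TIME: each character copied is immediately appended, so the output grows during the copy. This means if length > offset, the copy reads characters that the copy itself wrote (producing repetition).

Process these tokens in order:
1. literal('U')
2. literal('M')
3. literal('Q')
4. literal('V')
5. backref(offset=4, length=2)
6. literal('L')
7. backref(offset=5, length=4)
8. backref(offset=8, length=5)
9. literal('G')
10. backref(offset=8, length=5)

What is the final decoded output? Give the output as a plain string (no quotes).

Token 1: literal('U'). Output: "U"
Token 2: literal('M'). Output: "UM"
Token 3: literal('Q'). Output: "UMQ"
Token 4: literal('V'). Output: "UMQV"
Token 5: backref(off=4, len=2). Copied 'UM' from pos 0. Output: "UMQVUM"
Token 6: literal('L'). Output: "UMQVUML"
Token 7: backref(off=5, len=4). Copied 'QVUM' from pos 2. Output: "UMQVUMLQVUM"
Token 8: backref(off=8, len=5). Copied 'VUMLQ' from pos 3. Output: "UMQVUMLQVUMVUMLQ"
Token 9: literal('G'). Output: "UMQVUMLQVUMVUMLQG"
Token 10: backref(off=8, len=5). Copied 'UMVUM' from pos 9. Output: "UMQVUMLQVUMVUMLQGUMVUM"

Answer: UMQVUMLQVUMVUMLQGUMVUM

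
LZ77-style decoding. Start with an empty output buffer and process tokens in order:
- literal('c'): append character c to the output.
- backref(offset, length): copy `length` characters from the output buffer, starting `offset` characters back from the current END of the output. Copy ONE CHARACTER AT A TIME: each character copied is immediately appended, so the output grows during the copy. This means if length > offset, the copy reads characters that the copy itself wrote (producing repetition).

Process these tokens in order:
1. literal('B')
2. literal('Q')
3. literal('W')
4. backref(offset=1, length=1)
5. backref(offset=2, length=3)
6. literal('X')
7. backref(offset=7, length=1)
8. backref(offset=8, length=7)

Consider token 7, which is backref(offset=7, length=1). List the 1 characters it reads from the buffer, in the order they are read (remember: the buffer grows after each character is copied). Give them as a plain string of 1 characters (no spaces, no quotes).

Token 1: literal('B'). Output: "B"
Token 2: literal('Q'). Output: "BQ"
Token 3: literal('W'). Output: "BQW"
Token 4: backref(off=1, len=1). Copied 'W' from pos 2. Output: "BQWW"
Token 5: backref(off=2, len=3) (overlapping!). Copied 'WWW' from pos 2. Output: "BQWWWWW"
Token 6: literal('X'). Output: "BQWWWWWX"
Token 7: backref(off=7, len=1). Buffer before: "BQWWWWWX" (len 8)
  byte 1: read out[1]='Q', append. Buffer now: "BQWWWWWXQ"

Answer: Q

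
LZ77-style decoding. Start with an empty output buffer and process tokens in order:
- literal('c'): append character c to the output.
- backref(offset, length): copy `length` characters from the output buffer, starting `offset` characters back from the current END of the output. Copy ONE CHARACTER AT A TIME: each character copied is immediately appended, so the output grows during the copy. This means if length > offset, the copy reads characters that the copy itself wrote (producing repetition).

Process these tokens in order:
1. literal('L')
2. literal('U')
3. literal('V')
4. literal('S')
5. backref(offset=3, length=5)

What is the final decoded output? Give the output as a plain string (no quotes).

Answer: LUVSUVSUV

Derivation:
Token 1: literal('L'). Output: "L"
Token 2: literal('U'). Output: "LU"
Token 3: literal('V'). Output: "LUV"
Token 4: literal('S'). Output: "LUVS"
Token 5: backref(off=3, len=5) (overlapping!). Copied 'UVSUV' from pos 1. Output: "LUVSUVSUV"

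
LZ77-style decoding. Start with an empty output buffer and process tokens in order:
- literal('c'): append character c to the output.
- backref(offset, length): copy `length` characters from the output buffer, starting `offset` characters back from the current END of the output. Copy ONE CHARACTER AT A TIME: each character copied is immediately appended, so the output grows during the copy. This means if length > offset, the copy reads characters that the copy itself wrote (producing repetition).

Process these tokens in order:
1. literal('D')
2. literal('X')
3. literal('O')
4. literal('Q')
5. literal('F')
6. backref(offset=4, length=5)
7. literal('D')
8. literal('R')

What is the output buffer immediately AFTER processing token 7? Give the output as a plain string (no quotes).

Token 1: literal('D'). Output: "D"
Token 2: literal('X'). Output: "DX"
Token 3: literal('O'). Output: "DXO"
Token 4: literal('Q'). Output: "DXOQ"
Token 5: literal('F'). Output: "DXOQF"
Token 6: backref(off=4, len=5) (overlapping!). Copied 'XOQFX' from pos 1. Output: "DXOQFXOQFX"
Token 7: literal('D'). Output: "DXOQFXOQFXD"

Answer: DXOQFXOQFXD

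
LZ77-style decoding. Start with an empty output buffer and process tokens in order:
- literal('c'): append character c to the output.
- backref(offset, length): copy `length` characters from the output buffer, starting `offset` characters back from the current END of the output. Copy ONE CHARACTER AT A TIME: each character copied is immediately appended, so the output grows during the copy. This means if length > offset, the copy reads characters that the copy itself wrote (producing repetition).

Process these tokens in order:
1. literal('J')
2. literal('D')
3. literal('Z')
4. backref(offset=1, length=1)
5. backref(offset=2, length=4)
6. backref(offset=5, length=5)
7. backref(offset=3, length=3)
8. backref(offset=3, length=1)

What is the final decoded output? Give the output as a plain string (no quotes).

Answer: JDZZZZZZZZZZZZZZZ

Derivation:
Token 1: literal('J'). Output: "J"
Token 2: literal('D'). Output: "JD"
Token 3: literal('Z'). Output: "JDZ"
Token 4: backref(off=1, len=1). Copied 'Z' from pos 2. Output: "JDZZ"
Token 5: backref(off=2, len=4) (overlapping!). Copied 'ZZZZ' from pos 2. Output: "JDZZZZZZ"
Token 6: backref(off=5, len=5). Copied 'ZZZZZ' from pos 3. Output: "JDZZZZZZZZZZZ"
Token 7: backref(off=3, len=3). Copied 'ZZZ' from pos 10. Output: "JDZZZZZZZZZZZZZZ"
Token 8: backref(off=3, len=1). Copied 'Z' from pos 13. Output: "JDZZZZZZZZZZZZZZZ"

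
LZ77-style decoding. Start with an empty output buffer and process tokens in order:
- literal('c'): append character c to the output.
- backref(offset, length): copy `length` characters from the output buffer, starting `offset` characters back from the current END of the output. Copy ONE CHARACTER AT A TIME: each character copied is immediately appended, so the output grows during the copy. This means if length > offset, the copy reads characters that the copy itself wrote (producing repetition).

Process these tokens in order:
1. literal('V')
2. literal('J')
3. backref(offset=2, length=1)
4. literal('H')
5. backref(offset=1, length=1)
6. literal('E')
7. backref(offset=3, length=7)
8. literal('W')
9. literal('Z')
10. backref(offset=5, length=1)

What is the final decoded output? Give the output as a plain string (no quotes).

Token 1: literal('V'). Output: "V"
Token 2: literal('J'). Output: "VJ"
Token 3: backref(off=2, len=1). Copied 'V' from pos 0. Output: "VJV"
Token 4: literal('H'). Output: "VJVH"
Token 5: backref(off=1, len=1). Copied 'H' from pos 3. Output: "VJVHH"
Token 6: literal('E'). Output: "VJVHHE"
Token 7: backref(off=3, len=7) (overlapping!). Copied 'HHEHHEH' from pos 3. Output: "VJVHHEHHEHHEH"
Token 8: literal('W'). Output: "VJVHHEHHEHHEHW"
Token 9: literal('Z'). Output: "VJVHHEHHEHHEHWZ"
Token 10: backref(off=5, len=1). Copied 'H' from pos 10. Output: "VJVHHEHHEHHEHWZH"

Answer: VJVHHEHHEHHEHWZH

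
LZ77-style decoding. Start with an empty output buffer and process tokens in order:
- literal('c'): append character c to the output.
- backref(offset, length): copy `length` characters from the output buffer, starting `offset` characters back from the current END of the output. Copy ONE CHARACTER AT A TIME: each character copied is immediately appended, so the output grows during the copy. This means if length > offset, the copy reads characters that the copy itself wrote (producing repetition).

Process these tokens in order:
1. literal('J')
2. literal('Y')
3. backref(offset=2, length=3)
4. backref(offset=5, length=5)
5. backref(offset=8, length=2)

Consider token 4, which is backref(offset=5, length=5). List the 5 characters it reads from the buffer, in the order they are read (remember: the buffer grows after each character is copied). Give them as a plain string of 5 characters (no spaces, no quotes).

Answer: JYJYJ

Derivation:
Token 1: literal('J'). Output: "J"
Token 2: literal('Y'). Output: "JY"
Token 3: backref(off=2, len=3) (overlapping!). Copied 'JYJ' from pos 0. Output: "JYJYJ"
Token 4: backref(off=5, len=5). Buffer before: "JYJYJ" (len 5)
  byte 1: read out[0]='J', append. Buffer now: "JYJYJJ"
  byte 2: read out[1]='Y', append. Buffer now: "JYJYJJY"
  byte 3: read out[2]='J', append. Buffer now: "JYJYJJYJ"
  byte 4: read out[3]='Y', append. Buffer now: "JYJYJJYJY"
  byte 5: read out[4]='J', append. Buffer now: "JYJYJJYJYJ"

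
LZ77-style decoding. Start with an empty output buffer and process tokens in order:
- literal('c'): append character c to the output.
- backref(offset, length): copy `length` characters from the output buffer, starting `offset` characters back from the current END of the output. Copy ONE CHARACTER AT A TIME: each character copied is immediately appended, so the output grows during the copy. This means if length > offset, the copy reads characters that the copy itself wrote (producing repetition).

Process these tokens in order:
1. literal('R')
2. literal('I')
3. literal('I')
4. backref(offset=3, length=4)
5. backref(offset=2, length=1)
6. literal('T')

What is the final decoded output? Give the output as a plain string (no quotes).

Token 1: literal('R'). Output: "R"
Token 2: literal('I'). Output: "RI"
Token 3: literal('I'). Output: "RII"
Token 4: backref(off=3, len=4) (overlapping!). Copied 'RIIR' from pos 0. Output: "RIIRIIR"
Token 5: backref(off=2, len=1). Copied 'I' from pos 5. Output: "RIIRIIRI"
Token 6: literal('T'). Output: "RIIRIIRIT"

Answer: RIIRIIRIT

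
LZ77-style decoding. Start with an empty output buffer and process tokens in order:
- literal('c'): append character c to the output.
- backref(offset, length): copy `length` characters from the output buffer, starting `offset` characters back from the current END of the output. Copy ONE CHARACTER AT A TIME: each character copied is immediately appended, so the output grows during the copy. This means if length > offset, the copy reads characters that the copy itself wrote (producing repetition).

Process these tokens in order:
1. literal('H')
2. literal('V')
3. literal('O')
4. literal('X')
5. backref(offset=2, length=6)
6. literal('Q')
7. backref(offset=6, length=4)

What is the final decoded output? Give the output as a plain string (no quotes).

Answer: HVOXOXOXOXQXOXO

Derivation:
Token 1: literal('H'). Output: "H"
Token 2: literal('V'). Output: "HV"
Token 3: literal('O'). Output: "HVO"
Token 4: literal('X'). Output: "HVOX"
Token 5: backref(off=2, len=6) (overlapping!). Copied 'OXOXOX' from pos 2. Output: "HVOXOXOXOX"
Token 6: literal('Q'). Output: "HVOXOXOXOXQ"
Token 7: backref(off=6, len=4). Copied 'XOXO' from pos 5. Output: "HVOXOXOXOXQXOXO"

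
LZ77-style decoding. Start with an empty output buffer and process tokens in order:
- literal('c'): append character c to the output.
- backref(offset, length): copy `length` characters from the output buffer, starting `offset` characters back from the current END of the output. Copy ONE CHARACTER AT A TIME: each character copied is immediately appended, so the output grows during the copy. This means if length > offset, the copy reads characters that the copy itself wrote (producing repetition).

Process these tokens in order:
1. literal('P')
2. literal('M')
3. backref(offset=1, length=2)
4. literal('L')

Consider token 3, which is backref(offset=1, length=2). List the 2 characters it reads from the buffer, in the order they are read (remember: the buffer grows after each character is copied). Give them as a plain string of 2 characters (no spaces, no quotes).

Token 1: literal('P'). Output: "P"
Token 2: literal('M'). Output: "PM"
Token 3: backref(off=1, len=2). Buffer before: "PM" (len 2)
  byte 1: read out[1]='M', append. Buffer now: "PMM"
  byte 2: read out[2]='M', append. Buffer now: "PMMM"

Answer: MM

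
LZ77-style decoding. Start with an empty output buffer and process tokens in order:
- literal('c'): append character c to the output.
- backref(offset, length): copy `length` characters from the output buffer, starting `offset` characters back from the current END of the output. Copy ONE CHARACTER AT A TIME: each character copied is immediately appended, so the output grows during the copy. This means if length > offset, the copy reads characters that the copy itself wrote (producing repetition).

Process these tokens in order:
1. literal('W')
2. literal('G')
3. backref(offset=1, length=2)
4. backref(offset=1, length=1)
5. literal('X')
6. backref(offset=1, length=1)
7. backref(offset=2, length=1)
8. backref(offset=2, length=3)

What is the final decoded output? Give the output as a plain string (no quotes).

Token 1: literal('W'). Output: "W"
Token 2: literal('G'). Output: "WG"
Token 3: backref(off=1, len=2) (overlapping!). Copied 'GG' from pos 1. Output: "WGGG"
Token 4: backref(off=1, len=1). Copied 'G' from pos 3. Output: "WGGGG"
Token 5: literal('X'). Output: "WGGGGX"
Token 6: backref(off=1, len=1). Copied 'X' from pos 5. Output: "WGGGGXX"
Token 7: backref(off=2, len=1). Copied 'X' from pos 5. Output: "WGGGGXXX"
Token 8: backref(off=2, len=3) (overlapping!). Copied 'XXX' from pos 6. Output: "WGGGGXXXXXX"

Answer: WGGGGXXXXXX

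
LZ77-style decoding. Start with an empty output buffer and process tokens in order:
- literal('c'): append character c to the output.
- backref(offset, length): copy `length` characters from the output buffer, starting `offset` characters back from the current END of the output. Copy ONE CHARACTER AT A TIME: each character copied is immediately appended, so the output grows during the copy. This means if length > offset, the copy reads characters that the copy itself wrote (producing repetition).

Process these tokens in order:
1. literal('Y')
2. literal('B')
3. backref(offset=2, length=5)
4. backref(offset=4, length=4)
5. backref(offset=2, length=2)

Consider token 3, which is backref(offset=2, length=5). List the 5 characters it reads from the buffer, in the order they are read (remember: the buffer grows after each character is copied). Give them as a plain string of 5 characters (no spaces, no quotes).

Answer: YBYBY

Derivation:
Token 1: literal('Y'). Output: "Y"
Token 2: literal('B'). Output: "YB"
Token 3: backref(off=2, len=5). Buffer before: "YB" (len 2)
  byte 1: read out[0]='Y', append. Buffer now: "YBY"
  byte 2: read out[1]='B', append. Buffer now: "YBYB"
  byte 3: read out[2]='Y', append. Buffer now: "YBYBY"
  byte 4: read out[3]='B', append. Buffer now: "YBYBYB"
  byte 5: read out[4]='Y', append. Buffer now: "YBYBYBY"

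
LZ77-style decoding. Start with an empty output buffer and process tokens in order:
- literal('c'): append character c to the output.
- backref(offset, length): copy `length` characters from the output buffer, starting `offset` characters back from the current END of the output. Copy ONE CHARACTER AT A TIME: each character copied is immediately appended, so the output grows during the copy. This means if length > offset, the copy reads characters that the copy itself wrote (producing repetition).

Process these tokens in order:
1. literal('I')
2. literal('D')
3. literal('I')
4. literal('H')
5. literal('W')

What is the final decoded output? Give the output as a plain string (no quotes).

Token 1: literal('I'). Output: "I"
Token 2: literal('D'). Output: "ID"
Token 3: literal('I'). Output: "IDI"
Token 4: literal('H'). Output: "IDIH"
Token 5: literal('W'). Output: "IDIHW"

Answer: IDIHW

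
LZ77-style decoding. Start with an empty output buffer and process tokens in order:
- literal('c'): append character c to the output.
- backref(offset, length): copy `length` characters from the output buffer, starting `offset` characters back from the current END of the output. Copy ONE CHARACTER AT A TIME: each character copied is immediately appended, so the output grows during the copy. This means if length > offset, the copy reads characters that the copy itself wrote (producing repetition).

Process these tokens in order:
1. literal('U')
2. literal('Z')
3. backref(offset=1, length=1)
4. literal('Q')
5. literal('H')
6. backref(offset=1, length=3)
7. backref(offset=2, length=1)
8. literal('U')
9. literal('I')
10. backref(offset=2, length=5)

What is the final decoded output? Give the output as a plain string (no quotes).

Answer: UZZQHHHHHUIUIUIU

Derivation:
Token 1: literal('U'). Output: "U"
Token 2: literal('Z'). Output: "UZ"
Token 3: backref(off=1, len=1). Copied 'Z' from pos 1. Output: "UZZ"
Token 4: literal('Q'). Output: "UZZQ"
Token 5: literal('H'). Output: "UZZQH"
Token 6: backref(off=1, len=3) (overlapping!). Copied 'HHH' from pos 4. Output: "UZZQHHHH"
Token 7: backref(off=2, len=1). Copied 'H' from pos 6. Output: "UZZQHHHHH"
Token 8: literal('U'). Output: "UZZQHHHHHU"
Token 9: literal('I'). Output: "UZZQHHHHHUI"
Token 10: backref(off=2, len=5) (overlapping!). Copied 'UIUIU' from pos 9. Output: "UZZQHHHHHUIUIUIU"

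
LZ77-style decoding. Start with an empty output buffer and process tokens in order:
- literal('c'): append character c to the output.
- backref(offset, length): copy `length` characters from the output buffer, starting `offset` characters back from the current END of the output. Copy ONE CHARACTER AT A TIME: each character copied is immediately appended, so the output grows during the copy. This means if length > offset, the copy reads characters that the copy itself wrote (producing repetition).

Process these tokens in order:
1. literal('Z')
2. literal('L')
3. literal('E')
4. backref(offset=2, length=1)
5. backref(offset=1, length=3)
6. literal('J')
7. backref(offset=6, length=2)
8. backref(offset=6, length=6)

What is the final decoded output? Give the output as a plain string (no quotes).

Token 1: literal('Z'). Output: "Z"
Token 2: literal('L'). Output: "ZL"
Token 3: literal('E'). Output: "ZLE"
Token 4: backref(off=2, len=1). Copied 'L' from pos 1. Output: "ZLEL"
Token 5: backref(off=1, len=3) (overlapping!). Copied 'LLL' from pos 3. Output: "ZLELLLL"
Token 6: literal('J'). Output: "ZLELLLLJ"
Token 7: backref(off=6, len=2). Copied 'EL' from pos 2. Output: "ZLELLLLJEL"
Token 8: backref(off=6, len=6). Copied 'LLLJEL' from pos 4. Output: "ZLELLLLJELLLLJEL"

Answer: ZLELLLLJELLLLJEL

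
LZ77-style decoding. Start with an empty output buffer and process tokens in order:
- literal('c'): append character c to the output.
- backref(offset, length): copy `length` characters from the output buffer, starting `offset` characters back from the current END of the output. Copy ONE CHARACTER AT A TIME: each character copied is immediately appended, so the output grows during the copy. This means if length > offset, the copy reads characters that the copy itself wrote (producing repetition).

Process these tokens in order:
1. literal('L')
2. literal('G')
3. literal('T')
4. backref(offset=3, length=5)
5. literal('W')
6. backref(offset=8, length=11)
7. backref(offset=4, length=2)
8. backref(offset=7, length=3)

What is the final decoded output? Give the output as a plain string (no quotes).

Answer: LGTLGTLGWGTLGTLGWGTLWGGWG

Derivation:
Token 1: literal('L'). Output: "L"
Token 2: literal('G'). Output: "LG"
Token 3: literal('T'). Output: "LGT"
Token 4: backref(off=3, len=5) (overlapping!). Copied 'LGTLG' from pos 0. Output: "LGTLGTLG"
Token 5: literal('W'). Output: "LGTLGTLGW"
Token 6: backref(off=8, len=11) (overlapping!). Copied 'GTLGTLGWGTL' from pos 1. Output: "LGTLGTLGWGTLGTLGWGTL"
Token 7: backref(off=4, len=2). Copied 'WG' from pos 16. Output: "LGTLGTLGWGTLGTLGWGTLWG"
Token 8: backref(off=7, len=3). Copied 'GWG' from pos 15. Output: "LGTLGTLGWGTLGTLGWGTLWGGWG"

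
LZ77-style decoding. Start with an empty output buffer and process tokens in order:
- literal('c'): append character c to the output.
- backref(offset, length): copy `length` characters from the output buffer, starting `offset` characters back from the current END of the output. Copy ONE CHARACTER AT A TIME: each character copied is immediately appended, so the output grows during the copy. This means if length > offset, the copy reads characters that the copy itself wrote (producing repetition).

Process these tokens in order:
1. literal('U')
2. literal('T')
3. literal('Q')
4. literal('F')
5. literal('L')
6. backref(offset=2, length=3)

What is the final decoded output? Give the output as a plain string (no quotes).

Token 1: literal('U'). Output: "U"
Token 2: literal('T'). Output: "UT"
Token 3: literal('Q'). Output: "UTQ"
Token 4: literal('F'). Output: "UTQF"
Token 5: literal('L'). Output: "UTQFL"
Token 6: backref(off=2, len=3) (overlapping!). Copied 'FLF' from pos 3. Output: "UTQFLFLF"

Answer: UTQFLFLF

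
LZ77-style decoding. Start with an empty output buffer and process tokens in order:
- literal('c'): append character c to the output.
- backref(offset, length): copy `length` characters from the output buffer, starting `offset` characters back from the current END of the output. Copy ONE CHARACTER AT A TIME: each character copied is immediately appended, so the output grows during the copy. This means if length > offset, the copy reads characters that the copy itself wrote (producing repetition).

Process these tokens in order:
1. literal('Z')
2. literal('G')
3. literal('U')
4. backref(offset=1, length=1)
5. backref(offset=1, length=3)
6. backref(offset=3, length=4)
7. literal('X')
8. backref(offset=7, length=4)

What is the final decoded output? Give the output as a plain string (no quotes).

Answer: ZGUUUUUUUUUXUUUU

Derivation:
Token 1: literal('Z'). Output: "Z"
Token 2: literal('G'). Output: "ZG"
Token 3: literal('U'). Output: "ZGU"
Token 4: backref(off=1, len=1). Copied 'U' from pos 2. Output: "ZGUU"
Token 5: backref(off=1, len=3) (overlapping!). Copied 'UUU' from pos 3. Output: "ZGUUUUU"
Token 6: backref(off=3, len=4) (overlapping!). Copied 'UUUU' from pos 4. Output: "ZGUUUUUUUUU"
Token 7: literal('X'). Output: "ZGUUUUUUUUUX"
Token 8: backref(off=7, len=4). Copied 'UUUU' from pos 5. Output: "ZGUUUUUUUUUXUUUU"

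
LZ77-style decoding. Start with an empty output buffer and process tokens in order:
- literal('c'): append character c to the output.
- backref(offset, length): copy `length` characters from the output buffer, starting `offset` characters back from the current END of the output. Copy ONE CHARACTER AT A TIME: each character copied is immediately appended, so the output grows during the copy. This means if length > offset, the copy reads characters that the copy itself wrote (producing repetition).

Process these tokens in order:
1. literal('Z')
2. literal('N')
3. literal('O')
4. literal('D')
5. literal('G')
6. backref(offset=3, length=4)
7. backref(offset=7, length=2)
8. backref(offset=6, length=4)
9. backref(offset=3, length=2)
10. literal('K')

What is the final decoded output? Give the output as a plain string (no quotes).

Token 1: literal('Z'). Output: "Z"
Token 2: literal('N'). Output: "ZN"
Token 3: literal('O'). Output: "ZNO"
Token 4: literal('D'). Output: "ZNOD"
Token 5: literal('G'). Output: "ZNODG"
Token 6: backref(off=3, len=4) (overlapping!). Copied 'ODGO' from pos 2. Output: "ZNODGODGO"
Token 7: backref(off=7, len=2). Copied 'OD' from pos 2. Output: "ZNODGODGOOD"
Token 8: backref(off=6, len=4). Copied 'ODGO' from pos 5. Output: "ZNODGODGOODODGO"
Token 9: backref(off=3, len=2). Copied 'DG' from pos 12. Output: "ZNODGODGOODODGODG"
Token 10: literal('K'). Output: "ZNODGODGOODODGODGK"

Answer: ZNODGODGOODODGODGK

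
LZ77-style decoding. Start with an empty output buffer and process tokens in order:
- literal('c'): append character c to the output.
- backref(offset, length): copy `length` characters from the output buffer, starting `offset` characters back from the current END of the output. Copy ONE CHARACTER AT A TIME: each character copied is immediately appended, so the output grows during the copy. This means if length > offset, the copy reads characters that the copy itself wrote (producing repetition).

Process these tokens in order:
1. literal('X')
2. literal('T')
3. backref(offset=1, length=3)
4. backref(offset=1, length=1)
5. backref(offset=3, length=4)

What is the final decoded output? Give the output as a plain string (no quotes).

Answer: XTTTTTTTTT

Derivation:
Token 1: literal('X'). Output: "X"
Token 2: literal('T'). Output: "XT"
Token 3: backref(off=1, len=3) (overlapping!). Copied 'TTT' from pos 1. Output: "XTTTT"
Token 4: backref(off=1, len=1). Copied 'T' from pos 4. Output: "XTTTTT"
Token 5: backref(off=3, len=4) (overlapping!). Copied 'TTTT' from pos 3. Output: "XTTTTTTTTT"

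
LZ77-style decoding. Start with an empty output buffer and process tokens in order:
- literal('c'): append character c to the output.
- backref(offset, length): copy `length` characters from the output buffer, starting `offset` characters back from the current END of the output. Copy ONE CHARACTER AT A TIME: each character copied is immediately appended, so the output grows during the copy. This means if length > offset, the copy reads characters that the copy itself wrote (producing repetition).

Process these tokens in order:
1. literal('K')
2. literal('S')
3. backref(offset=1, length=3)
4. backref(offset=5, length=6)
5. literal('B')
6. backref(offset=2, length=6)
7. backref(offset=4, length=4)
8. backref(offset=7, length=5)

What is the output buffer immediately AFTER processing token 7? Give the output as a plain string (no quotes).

Token 1: literal('K'). Output: "K"
Token 2: literal('S'). Output: "KS"
Token 3: backref(off=1, len=3) (overlapping!). Copied 'SSS' from pos 1. Output: "KSSSS"
Token 4: backref(off=5, len=6) (overlapping!). Copied 'KSSSSK' from pos 0. Output: "KSSSSKSSSSK"
Token 5: literal('B'). Output: "KSSSSKSSSSKB"
Token 6: backref(off=2, len=6) (overlapping!). Copied 'KBKBKB' from pos 10. Output: "KSSSSKSSSSKBKBKBKB"
Token 7: backref(off=4, len=4). Copied 'KBKB' from pos 14. Output: "KSSSSKSSSSKBKBKBKBKBKB"

Answer: KSSSSKSSSSKBKBKBKBKBKB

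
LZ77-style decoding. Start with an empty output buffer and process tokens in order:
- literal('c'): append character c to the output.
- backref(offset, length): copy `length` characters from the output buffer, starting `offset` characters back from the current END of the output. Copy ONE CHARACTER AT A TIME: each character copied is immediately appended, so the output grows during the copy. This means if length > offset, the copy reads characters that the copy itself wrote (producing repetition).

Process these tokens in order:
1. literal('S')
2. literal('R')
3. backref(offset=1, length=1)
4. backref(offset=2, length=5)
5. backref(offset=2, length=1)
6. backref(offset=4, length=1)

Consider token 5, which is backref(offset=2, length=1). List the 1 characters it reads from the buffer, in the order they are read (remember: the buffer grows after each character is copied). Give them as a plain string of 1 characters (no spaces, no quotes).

Token 1: literal('S'). Output: "S"
Token 2: literal('R'). Output: "SR"
Token 3: backref(off=1, len=1). Copied 'R' from pos 1. Output: "SRR"
Token 4: backref(off=2, len=5) (overlapping!). Copied 'RRRRR' from pos 1. Output: "SRRRRRRR"
Token 5: backref(off=2, len=1). Buffer before: "SRRRRRRR" (len 8)
  byte 1: read out[6]='R', append. Buffer now: "SRRRRRRRR"

Answer: R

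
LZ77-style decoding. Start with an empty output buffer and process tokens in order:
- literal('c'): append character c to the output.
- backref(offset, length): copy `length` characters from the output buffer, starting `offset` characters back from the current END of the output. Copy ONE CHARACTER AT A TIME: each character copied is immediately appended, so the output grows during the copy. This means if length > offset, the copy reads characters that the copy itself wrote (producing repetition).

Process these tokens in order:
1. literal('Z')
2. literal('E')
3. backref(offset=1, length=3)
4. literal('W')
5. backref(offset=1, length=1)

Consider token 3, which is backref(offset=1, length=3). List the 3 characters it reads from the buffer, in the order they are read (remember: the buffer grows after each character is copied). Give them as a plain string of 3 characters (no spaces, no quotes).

Token 1: literal('Z'). Output: "Z"
Token 2: literal('E'). Output: "ZE"
Token 3: backref(off=1, len=3). Buffer before: "ZE" (len 2)
  byte 1: read out[1]='E', append. Buffer now: "ZEE"
  byte 2: read out[2]='E', append. Buffer now: "ZEEE"
  byte 3: read out[3]='E', append. Buffer now: "ZEEEE"

Answer: EEE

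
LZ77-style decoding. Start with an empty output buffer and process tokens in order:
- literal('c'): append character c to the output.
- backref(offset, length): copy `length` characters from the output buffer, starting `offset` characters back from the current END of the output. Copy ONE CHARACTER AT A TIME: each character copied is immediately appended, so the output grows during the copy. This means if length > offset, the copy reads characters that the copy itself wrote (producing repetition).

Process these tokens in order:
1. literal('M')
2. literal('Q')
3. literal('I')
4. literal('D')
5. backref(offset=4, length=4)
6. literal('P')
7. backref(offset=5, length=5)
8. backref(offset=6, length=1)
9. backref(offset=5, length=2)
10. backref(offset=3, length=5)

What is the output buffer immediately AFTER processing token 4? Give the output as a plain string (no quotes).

Answer: MQID

Derivation:
Token 1: literal('M'). Output: "M"
Token 2: literal('Q'). Output: "MQ"
Token 3: literal('I'). Output: "MQI"
Token 4: literal('D'). Output: "MQID"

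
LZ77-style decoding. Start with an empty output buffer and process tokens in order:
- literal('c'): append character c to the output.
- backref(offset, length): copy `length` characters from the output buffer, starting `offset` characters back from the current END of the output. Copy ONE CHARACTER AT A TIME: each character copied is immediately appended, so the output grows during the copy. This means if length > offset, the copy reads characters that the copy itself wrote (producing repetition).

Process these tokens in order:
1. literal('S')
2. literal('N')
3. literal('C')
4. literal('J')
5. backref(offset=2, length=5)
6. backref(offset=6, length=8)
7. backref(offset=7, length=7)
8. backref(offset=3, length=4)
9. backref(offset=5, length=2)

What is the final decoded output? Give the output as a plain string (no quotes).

Token 1: literal('S'). Output: "S"
Token 2: literal('N'). Output: "SN"
Token 3: literal('C'). Output: "SNC"
Token 4: literal('J'). Output: "SNCJ"
Token 5: backref(off=2, len=5) (overlapping!). Copied 'CJCJC' from pos 2. Output: "SNCJCJCJC"
Token 6: backref(off=6, len=8) (overlapping!). Copied 'JCJCJCJC' from pos 3. Output: "SNCJCJCJCJCJCJCJC"
Token 7: backref(off=7, len=7). Copied 'CJCJCJC' from pos 10. Output: "SNCJCJCJCJCJCJCJCCJCJCJC"
Token 8: backref(off=3, len=4) (overlapping!). Copied 'CJCC' from pos 21. Output: "SNCJCJCJCJCJCJCJCCJCJCJCCJCC"
Token 9: backref(off=5, len=2). Copied 'CC' from pos 23. Output: "SNCJCJCJCJCJCJCJCCJCJCJCCJCCCC"

Answer: SNCJCJCJCJCJCJCJCCJCJCJCCJCCCC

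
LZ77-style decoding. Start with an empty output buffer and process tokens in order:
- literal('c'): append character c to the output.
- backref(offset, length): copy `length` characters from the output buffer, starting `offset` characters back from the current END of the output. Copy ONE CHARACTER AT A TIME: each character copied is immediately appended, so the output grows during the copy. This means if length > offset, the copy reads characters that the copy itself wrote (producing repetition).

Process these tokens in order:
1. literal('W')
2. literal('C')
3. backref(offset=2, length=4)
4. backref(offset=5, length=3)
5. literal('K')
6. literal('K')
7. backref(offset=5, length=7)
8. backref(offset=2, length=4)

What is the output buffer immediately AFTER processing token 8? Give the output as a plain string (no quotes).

Token 1: literal('W'). Output: "W"
Token 2: literal('C'). Output: "WC"
Token 3: backref(off=2, len=4) (overlapping!). Copied 'WCWC' from pos 0. Output: "WCWCWC"
Token 4: backref(off=5, len=3). Copied 'CWC' from pos 1. Output: "WCWCWCCWC"
Token 5: literal('K'). Output: "WCWCWCCWCK"
Token 6: literal('K'). Output: "WCWCWCCWCKK"
Token 7: backref(off=5, len=7) (overlapping!). Copied 'CWCKKCW' from pos 6. Output: "WCWCWCCWCKKCWCKKCW"
Token 8: backref(off=2, len=4) (overlapping!). Copied 'CWCW' from pos 16. Output: "WCWCWCCWCKKCWCKKCWCWCW"

Answer: WCWCWCCWCKKCWCKKCWCWCW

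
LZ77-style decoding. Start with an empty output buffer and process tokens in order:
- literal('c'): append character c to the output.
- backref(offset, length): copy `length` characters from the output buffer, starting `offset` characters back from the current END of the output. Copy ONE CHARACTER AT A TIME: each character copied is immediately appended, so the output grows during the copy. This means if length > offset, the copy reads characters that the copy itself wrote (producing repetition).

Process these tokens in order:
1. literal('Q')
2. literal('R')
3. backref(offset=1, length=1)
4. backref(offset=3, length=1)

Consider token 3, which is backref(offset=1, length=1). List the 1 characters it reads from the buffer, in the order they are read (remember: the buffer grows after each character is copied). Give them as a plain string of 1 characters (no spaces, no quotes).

Token 1: literal('Q'). Output: "Q"
Token 2: literal('R'). Output: "QR"
Token 3: backref(off=1, len=1). Buffer before: "QR" (len 2)
  byte 1: read out[1]='R', append. Buffer now: "QRR"

Answer: R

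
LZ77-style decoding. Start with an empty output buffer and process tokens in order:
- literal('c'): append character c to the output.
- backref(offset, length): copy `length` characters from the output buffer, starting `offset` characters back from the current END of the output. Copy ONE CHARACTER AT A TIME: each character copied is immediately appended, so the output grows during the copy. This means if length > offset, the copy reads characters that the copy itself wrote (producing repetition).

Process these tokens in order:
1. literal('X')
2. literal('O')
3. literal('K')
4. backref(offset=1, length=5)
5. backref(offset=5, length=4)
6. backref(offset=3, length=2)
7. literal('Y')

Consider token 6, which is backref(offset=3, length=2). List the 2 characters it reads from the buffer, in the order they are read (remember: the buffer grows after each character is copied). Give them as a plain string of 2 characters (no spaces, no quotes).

Token 1: literal('X'). Output: "X"
Token 2: literal('O'). Output: "XO"
Token 3: literal('K'). Output: "XOK"
Token 4: backref(off=1, len=5) (overlapping!). Copied 'KKKKK' from pos 2. Output: "XOKKKKKK"
Token 5: backref(off=5, len=4). Copied 'KKKK' from pos 3. Output: "XOKKKKKKKKKK"
Token 6: backref(off=3, len=2). Buffer before: "XOKKKKKKKKKK" (len 12)
  byte 1: read out[9]='K', append. Buffer now: "XOKKKKKKKKKKK"
  byte 2: read out[10]='K', append. Buffer now: "XOKKKKKKKKKKKK"

Answer: KK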